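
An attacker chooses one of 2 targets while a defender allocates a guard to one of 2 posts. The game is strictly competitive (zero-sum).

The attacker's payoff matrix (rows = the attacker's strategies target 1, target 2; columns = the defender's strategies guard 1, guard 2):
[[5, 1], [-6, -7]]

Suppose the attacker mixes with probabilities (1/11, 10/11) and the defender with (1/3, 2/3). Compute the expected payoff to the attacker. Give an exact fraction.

Against (1/3, 2/3), each row's expected payoff is target 1: 7/3; target 2: -20/3.
Taking the (1/11, 10/11)-weighted average: (1/11)·(7/3) + (10/11)·(-20/3) = -193/33.

-193/33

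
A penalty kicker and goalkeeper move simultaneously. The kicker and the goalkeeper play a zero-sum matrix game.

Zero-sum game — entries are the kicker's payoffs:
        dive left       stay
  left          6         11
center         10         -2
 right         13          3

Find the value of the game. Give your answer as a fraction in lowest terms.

Row center is strictly dominated by row right, so the kicker never plays it.
The remaining 2×2 game on (left, right) × (dive left, stay) has no saddle point. Let the kicker play left with probability p; indifference gives 6p + 13(1−p) = 11p + 3(1−p), so p = 2/3.
Similarly the goalkeeper's optimal q on dive left is 8/15, and the value is 6·(8/15) + (11)·(7/15) = 25/3.

25/3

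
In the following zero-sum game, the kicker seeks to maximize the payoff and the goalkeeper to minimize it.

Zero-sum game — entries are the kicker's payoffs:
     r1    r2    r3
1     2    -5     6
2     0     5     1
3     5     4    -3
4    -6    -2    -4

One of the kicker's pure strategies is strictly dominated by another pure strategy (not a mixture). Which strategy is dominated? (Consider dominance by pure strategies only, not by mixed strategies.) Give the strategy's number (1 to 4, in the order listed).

4

Compare 4 with 2: 0 > -6, 5 > -2, 1 > -4.
So 2 strictly dominates 4 for the kicker; 4 is strictly dominated.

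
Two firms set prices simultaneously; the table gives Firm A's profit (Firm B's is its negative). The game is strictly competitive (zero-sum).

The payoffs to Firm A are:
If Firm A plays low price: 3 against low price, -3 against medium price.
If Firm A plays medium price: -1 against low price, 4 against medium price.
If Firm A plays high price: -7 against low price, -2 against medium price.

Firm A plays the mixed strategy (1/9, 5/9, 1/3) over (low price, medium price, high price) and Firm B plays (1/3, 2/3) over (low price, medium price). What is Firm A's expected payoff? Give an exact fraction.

-1/27

Against (1/3, 2/3), each row's expected payoff is low price: -1; medium price: 7/3; high price: -11/3.
Taking the (1/9, 5/9, 1/3)-weighted average: (1/9)·(-1) + (5/9)·(7/3) + (1/3)·(-11/3) = -1/27.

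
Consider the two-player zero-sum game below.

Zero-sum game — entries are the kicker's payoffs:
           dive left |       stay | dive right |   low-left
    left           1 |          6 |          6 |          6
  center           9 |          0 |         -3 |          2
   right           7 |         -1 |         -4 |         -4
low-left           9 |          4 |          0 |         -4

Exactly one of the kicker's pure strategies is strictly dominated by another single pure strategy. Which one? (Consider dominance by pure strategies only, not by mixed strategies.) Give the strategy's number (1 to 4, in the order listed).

3

Compare right with center: 9 > 7, 0 > -1, -3 > -4, 2 > -4.
So center strictly dominates right for the kicker; right is strictly dominated.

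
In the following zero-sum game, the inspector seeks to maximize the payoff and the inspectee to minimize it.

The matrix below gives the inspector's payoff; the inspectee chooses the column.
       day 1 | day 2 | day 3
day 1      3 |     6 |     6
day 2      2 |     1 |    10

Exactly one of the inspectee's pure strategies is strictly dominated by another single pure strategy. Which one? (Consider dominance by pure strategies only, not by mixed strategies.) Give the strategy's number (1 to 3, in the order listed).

The inspectee prefers columns that give the inspector less. Compare day 3 with day 1: 3 < 6, 2 < 10.
So day 1 strictly dominates day 3 for the inspectee; day 3 is strictly dominated.

3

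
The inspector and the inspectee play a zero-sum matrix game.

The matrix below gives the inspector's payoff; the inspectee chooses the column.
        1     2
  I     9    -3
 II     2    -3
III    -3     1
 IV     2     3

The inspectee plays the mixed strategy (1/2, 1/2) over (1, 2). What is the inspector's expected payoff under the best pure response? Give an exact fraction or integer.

I: (9)·(1/2) + (-3)·(1/2) = 3.
II: (2)·(1/2) + (-3)·(1/2) = -1/2.
III: (-3)·(1/2) + (1)·(1/2) = -1.
IV: (2)·(1/2) + (3)·(1/2) = 5/2.
The best pure response is I with expected payoff 3.

3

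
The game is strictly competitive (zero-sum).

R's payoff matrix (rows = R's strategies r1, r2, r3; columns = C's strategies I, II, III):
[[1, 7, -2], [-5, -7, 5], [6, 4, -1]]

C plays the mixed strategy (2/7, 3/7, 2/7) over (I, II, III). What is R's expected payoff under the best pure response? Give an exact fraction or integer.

22/7

r1: (1)·(2/7) + (7)·(3/7) + (-2)·(2/7) = 19/7.
r2: (-5)·(2/7) + (-7)·(3/7) + (5)·(2/7) = -3.
r3: (6)·(2/7) + (4)·(3/7) + (-1)·(2/7) = 22/7.
The best pure response is r3 with expected payoff 22/7.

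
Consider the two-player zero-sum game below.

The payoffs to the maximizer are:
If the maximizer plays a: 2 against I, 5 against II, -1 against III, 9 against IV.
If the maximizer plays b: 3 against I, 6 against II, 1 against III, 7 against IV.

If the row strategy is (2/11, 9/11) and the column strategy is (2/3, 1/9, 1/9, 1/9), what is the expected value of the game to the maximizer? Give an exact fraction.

Against (2/3, 1/9, 1/9, 1/9), each row's expected payoff is a: 25/9; b: 32/9.
Taking the (2/11, 9/11)-weighted average: (2/11)·(25/9) + (9/11)·(32/9) = 338/99.

338/99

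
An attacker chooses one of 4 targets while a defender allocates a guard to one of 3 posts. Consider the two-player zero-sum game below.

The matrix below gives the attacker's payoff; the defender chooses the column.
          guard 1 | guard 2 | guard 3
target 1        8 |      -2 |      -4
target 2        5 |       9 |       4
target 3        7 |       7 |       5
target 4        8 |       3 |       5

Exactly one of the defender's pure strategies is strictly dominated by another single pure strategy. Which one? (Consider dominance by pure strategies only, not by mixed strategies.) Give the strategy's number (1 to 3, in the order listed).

The defender prefers columns that give the attacker less. Compare guard 1 with guard 3: -4 < 8, 4 < 5, 5 < 7, 5 < 8.
So guard 3 strictly dominates guard 1 for the defender; guard 1 is strictly dominated.

1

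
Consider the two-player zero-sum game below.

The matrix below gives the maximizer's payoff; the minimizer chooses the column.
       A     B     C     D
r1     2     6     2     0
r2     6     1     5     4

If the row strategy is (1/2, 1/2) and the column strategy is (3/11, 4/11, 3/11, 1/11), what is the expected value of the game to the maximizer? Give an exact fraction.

Against (3/11, 4/11, 3/11, 1/11), each row's expected payoff is r1: 36/11; r2: 41/11.
Taking the (1/2, 1/2)-weighted average: (1/2)·(36/11) + (1/2)·(41/11) = 7/2.

7/2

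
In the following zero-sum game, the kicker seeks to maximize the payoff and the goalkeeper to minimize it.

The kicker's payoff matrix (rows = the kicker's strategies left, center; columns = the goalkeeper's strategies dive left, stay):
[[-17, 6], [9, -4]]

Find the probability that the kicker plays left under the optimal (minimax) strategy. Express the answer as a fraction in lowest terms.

13/36

Row minima are -17 and -4, so the kicker's maximin is -4; column maxima are 9 and 6, so the goalkeeper's minimax is 6. These differ, so the equilibrium is in mixed strategies.
Let the kicker play left with probability p. The goalkeeper is indifferent when −17p + 9(1−p) = 6p − 4(1−p), giving p = 13/36.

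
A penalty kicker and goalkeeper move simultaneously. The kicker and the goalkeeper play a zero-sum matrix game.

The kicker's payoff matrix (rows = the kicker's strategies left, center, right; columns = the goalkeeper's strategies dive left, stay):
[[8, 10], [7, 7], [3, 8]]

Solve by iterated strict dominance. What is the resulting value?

Row center is strictly dominated by row left (8>7, 10>7); eliminate center.
Row right is strictly dominated by row left (8>3, 10>8); eliminate right.
Column stay is strictly dominated by dive left for the goalkeeper (8<10); eliminate stay.
Only (left, dive left) remains, with payoff 8.

8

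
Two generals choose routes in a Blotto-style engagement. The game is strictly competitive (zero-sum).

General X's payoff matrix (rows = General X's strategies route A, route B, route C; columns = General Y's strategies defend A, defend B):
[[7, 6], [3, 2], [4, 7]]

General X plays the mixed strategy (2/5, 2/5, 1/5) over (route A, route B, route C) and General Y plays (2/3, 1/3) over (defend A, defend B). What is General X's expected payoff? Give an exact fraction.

Against (2/3, 1/3), each row's expected payoff is route A: 20/3; route B: 8/3; route C: 5.
Taking the (2/5, 2/5, 1/5)-weighted average: (2/5)·(20/3) + (2/5)·(8/3) + (1/5)·(5) = 71/15.

71/15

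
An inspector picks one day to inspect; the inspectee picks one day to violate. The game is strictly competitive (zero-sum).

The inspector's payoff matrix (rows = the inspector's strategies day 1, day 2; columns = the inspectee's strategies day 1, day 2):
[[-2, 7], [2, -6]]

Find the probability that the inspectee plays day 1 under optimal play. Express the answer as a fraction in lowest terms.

13/17

Row minima are -2 and -6, so the inspector's maximin is -2; column maxima are 2 and 7, so the inspectee's minimax is 2. These differ, so the equilibrium is in mixed strategies.
Let the inspectee play day 1 with probability q. The inspector is indifferent when −2q + 7(1−q) = 2q − 6(1−q), giving q = 13/17.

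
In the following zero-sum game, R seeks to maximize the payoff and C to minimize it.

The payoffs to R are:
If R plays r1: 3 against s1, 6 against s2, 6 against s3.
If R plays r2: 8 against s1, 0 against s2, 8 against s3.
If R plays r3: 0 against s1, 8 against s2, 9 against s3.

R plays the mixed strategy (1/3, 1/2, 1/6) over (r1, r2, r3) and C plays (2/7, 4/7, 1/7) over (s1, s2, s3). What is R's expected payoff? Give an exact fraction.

185/42

Against (2/7, 4/7, 1/7), each row's expected payoff is r1: 36/7; r2: 24/7; r3: 41/7.
Taking the (1/3, 1/2, 1/6)-weighted average: (1/3)·(36/7) + (1/2)·(24/7) + (1/6)·(41/7) = 185/42.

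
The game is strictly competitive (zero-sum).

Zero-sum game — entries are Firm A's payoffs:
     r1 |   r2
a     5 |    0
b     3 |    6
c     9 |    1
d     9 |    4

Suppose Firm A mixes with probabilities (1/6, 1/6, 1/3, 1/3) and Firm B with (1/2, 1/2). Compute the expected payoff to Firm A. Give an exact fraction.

Against (1/2, 1/2), each row's expected payoff is a: 5/2; b: 9/2; c: 5; d: 13/2.
Taking the (1/6, 1/6, 1/3, 1/3)-weighted average: (1/6)·(5/2) + (1/6)·(9/2) + (1/3)·(5) + (1/3)·(13/2) = 5.

5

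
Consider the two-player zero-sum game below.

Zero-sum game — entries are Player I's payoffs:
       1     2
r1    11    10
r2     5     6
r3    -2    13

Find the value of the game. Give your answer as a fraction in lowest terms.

Row r2 is strictly dominated by row r1, so Player I never plays it.
The remaining 2×2 game on (r1, r3) × (1, 2) has no saddle point. Let Player I play r1 with probability p; indifference gives 11p − 2(1−p) = 10p + 13(1−p), so p = 15/16.
Similarly Player II's optimal q on 1 is 3/16, and the value is 11·(3/16) + (10)·(13/16) = 163/16.

163/16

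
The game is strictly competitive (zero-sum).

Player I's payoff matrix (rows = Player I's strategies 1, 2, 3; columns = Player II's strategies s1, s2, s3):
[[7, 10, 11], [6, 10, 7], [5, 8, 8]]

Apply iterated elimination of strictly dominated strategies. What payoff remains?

Row 3 is strictly dominated by row 1 (7>5, 10>8, 11>8); eliminate 3.
Column s3 is strictly dominated by s1 for Player II (7<11, 6<7); eliminate s3.
Column s2 is strictly dominated by s1 for Player II (7<10, 6<10); eliminate s2.
Row 2 is strictly dominated by row 1 (7>6); eliminate 2.
Only (1, s1) remains, with payoff 7.

7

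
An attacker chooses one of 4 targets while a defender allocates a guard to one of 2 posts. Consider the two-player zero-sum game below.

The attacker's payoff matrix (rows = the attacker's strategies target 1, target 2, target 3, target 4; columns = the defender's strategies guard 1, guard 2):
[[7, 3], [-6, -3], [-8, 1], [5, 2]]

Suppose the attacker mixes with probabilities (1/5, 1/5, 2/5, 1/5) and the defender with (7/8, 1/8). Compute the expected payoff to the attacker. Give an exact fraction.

Against (7/8, 1/8), each row's expected payoff is target 1: 13/2; target 2: -45/8; target 3: -55/8; target 4: 37/8.
Taking the (1/5, 1/5, 2/5, 1/5)-weighted average: (1/5)·(13/2) + (1/5)·(-45/8) + (2/5)·(-55/8) + (1/5)·(37/8) = -33/20.

-33/20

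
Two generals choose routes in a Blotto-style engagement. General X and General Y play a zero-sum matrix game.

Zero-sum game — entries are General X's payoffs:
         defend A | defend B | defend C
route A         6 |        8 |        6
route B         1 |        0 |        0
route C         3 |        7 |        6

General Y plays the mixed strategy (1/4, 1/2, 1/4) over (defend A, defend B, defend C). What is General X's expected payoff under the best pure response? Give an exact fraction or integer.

route A: (6)·(1/4) + (8)·(1/2) + (6)·(1/4) = 7.
route B: (1)·(1/4) + (0)·(1/2) + (0)·(1/4) = 1/4.
route C: (3)·(1/4) + (7)·(1/2) + (6)·(1/4) = 23/4.
The best pure response is route A with expected payoff 7.

7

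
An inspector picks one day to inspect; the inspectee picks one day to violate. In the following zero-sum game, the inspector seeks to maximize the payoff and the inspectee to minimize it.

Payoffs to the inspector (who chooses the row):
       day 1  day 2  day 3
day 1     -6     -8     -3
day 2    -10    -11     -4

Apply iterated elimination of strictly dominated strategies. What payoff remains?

-8

Column day 1 is strictly dominated by day 2 for the inspectee (-8<-6, -11<-10); eliminate day 1.
Column day 3 is strictly dominated by day 2 for the inspectee (-8<-3, -11<-4); eliminate day 3.
Row day 2 is strictly dominated by row day 1 (-8>-11); eliminate day 2.
Only (day 1, day 2) remains, with payoff -8.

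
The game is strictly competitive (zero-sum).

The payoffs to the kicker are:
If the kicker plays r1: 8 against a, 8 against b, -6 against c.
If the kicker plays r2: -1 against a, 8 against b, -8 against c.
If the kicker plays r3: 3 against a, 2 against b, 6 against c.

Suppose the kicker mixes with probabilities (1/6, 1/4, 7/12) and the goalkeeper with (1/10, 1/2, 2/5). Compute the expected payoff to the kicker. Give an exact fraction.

41/15

Against (1/10, 1/2, 2/5), each row's expected payoff is r1: 12/5; r2: 7/10; r3: 37/10.
Taking the (1/6, 1/4, 7/12)-weighted average: (1/6)·(12/5) + (1/4)·(7/10) + (7/12)·(37/10) = 41/15.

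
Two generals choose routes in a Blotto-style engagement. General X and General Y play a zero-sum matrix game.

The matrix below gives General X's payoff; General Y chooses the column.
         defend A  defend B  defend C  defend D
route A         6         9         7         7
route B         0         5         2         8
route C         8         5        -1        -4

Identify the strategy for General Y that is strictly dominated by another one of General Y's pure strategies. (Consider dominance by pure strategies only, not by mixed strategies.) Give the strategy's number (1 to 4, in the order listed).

General Y prefers columns that give General X less. Compare defend B with defend C: 7 < 9, 2 < 5, -1 < 5.
So defend C strictly dominates defend B for General Y; defend B is strictly dominated.

2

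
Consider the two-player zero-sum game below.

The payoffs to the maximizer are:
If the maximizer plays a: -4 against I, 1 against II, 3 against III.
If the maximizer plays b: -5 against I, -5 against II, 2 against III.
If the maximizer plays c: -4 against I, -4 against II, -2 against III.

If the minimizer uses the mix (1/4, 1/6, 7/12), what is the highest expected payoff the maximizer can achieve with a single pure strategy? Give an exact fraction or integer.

11/12

a: (-4)·(1/4) + (1)·(1/6) + (3)·(7/12) = 11/12.
b: (-5)·(1/4) + (-5)·(1/6) + (2)·(7/12) = -11/12.
c: (-4)·(1/4) + (-4)·(1/6) + (-2)·(7/12) = -17/6.
The best pure response is a with expected payoff 11/12.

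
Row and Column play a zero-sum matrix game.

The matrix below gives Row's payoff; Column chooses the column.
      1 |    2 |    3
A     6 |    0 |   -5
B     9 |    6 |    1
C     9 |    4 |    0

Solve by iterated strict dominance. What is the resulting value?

1

Row A is strictly dominated by row B (9>6, 6>0, 1>-5); eliminate A.
Column 1 is strictly dominated by 2 for Column (6<9, 4<9); eliminate 1.
Column 2 is strictly dominated by 3 for Column (1<6, 0<4); eliminate 2.
Row C is strictly dominated by row B (1>0); eliminate C.
Only (B, 3) remains, with payoff 1.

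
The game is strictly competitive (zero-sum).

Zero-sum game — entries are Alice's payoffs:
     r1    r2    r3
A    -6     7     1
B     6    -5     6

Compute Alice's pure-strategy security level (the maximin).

-5

The worst-case payoff for each row is A: -6, B: -5.
The best of these is -5.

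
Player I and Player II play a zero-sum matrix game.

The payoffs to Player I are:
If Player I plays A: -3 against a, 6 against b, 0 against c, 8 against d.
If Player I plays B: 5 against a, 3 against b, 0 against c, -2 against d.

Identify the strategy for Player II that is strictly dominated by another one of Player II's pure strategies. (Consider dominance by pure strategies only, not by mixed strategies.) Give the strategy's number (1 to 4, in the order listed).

2

Player II prefers columns that give Player I less. Compare b with c: 0 < 6, 0 < 3.
So c strictly dominates b for Player II; b is strictly dominated.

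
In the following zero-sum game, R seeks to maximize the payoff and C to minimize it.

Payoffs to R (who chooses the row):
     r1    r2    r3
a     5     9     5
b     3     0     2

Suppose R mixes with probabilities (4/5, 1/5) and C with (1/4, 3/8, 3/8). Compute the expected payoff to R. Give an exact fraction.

Against (1/4, 3/8, 3/8), each row's expected payoff is a: 13/2; b: 3/2.
Taking the (4/5, 1/5)-weighted average: (4/5)·(13/2) + (1/5)·(3/2) = 11/2.

11/2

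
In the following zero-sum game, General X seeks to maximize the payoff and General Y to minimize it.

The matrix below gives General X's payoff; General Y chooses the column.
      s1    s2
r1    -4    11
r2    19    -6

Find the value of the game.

Row minima are -4 and -6, so General X's maximin is -4; column maxima are 19 and 11, so General Y's minimax is 11. These differ, so the equilibrium is in mixed strategies.
Let General X play r1 with probability p. General Y is indifferent when −4p + 19(1−p) = 11p − 6(1−p), giving p = 5/8.
Let General Y play s1 with probability q. General X is indifferent when −4q + 11(1−q) = 19q − 6(1−q), giving q = 17/40.
The value is -4·(17/40) + (11)·(23/40) = 37/8.

37/8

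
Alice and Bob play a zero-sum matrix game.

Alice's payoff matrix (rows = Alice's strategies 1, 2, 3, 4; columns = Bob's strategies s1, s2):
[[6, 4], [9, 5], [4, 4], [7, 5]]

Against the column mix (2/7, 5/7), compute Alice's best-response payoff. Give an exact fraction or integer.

43/7

1: (6)·(2/7) + (4)·(5/7) = 32/7.
2: (9)·(2/7) + (5)·(5/7) = 43/7.
3: (4)·(2/7) + (4)·(5/7) = 4.
4: (7)·(2/7) + (5)·(5/7) = 39/7.
The best pure response is 2 with expected payoff 43/7.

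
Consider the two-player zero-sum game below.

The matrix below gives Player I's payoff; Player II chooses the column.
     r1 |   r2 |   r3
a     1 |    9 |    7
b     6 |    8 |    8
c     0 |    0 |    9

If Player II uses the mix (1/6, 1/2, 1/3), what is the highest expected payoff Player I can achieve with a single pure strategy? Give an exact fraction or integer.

a: (1)·(1/6) + (9)·(1/2) + (7)·(1/3) = 7.
b: (6)·(1/6) + (8)·(1/2) + (8)·(1/3) = 23/3.
c: (0)·(1/6) + (0)·(1/2) + (9)·(1/3) = 3.
The best pure response is b with expected payoff 23/3.

23/3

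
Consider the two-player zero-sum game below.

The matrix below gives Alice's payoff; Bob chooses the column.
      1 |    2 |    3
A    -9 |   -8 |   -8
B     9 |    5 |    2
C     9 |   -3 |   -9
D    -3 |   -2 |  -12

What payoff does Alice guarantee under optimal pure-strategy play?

Row minima: -9, 2, -9, -12 → Alice's maximin is 2.
Column maxima: 9, 5, 2 → Bob's minimax is 2.
They coincide at (B, 3), so the value is 2.

2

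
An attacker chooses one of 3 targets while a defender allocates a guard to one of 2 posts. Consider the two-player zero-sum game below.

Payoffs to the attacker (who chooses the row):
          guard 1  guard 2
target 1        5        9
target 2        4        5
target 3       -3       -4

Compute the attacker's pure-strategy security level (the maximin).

The worst-case payoff for each row is target 1: 5, target 2: 4, target 3: -4.
The best of these is 5.

5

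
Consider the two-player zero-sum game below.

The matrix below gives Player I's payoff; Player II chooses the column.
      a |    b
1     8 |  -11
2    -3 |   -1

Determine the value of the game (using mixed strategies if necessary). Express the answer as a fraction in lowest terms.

-41/21

Row minima are -11 and -3, so Player I's maximin is -3; column maxima are 8 and -1, so Player II's minimax is -1. These differ, so the equilibrium is in mixed strategies.
Let Player I play 1 with probability p. Player II is indifferent when 8p − 3(1−p) = −11p − (1−p), giving p = 2/21.
Let Player II play a with probability q. Player I is indifferent when 8q − 11(1−q) = −3q − (1−q), giving q = 10/21.
The value is 8·(10/21) + (-11)·(11/21) = -41/21.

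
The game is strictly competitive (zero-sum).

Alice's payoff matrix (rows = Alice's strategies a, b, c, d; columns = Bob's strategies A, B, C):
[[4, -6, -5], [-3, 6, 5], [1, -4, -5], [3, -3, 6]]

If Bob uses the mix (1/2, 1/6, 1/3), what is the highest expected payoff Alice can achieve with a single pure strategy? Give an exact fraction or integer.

a: (4)·(1/2) + (-6)·(1/6) + (-5)·(1/3) = -2/3.
b: (-3)·(1/2) + (6)·(1/6) + (5)·(1/3) = 7/6.
c: (1)·(1/2) + (-4)·(1/6) + (-5)·(1/3) = -11/6.
d: (3)·(1/2) + (-3)·(1/6) + (6)·(1/3) = 3.
The best pure response is d with expected payoff 3.

3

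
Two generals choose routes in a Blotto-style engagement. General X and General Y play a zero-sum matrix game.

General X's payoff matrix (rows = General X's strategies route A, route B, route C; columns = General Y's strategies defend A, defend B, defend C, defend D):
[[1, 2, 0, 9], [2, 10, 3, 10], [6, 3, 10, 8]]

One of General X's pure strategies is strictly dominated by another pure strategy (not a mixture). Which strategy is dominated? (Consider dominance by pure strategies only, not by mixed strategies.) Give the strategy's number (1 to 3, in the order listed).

Compare route A with route B: 2 > 1, 10 > 2, 3 > 0, 10 > 9.
So route B strictly dominates route A for General X; route A is strictly dominated.

1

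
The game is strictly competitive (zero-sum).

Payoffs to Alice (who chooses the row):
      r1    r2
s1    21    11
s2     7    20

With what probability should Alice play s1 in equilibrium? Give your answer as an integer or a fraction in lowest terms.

Row minima are 11 and 7, so Alice's maximin is 11; column maxima are 21 and 20, so Bob's minimax is 20. These differ, so the equilibrium is in mixed strategies.
Let Alice play s1 with probability p. Bob is indifferent when 21p + 7(1−p) = 11p + 20(1−p), giving p = 13/23.

13/23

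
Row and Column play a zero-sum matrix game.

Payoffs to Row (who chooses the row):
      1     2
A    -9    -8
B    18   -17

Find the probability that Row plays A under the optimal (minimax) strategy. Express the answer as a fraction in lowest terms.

35/36

Row minima are -9 and -17, so Row's maximin is -9; column maxima are 18 and -8, so Column's minimax is -8. These differ, so the equilibrium is in mixed strategies.
Let Row play A with probability p. Column is indifferent when −9p + 18(1−p) = −8p − 17(1−p), giving p = 35/36.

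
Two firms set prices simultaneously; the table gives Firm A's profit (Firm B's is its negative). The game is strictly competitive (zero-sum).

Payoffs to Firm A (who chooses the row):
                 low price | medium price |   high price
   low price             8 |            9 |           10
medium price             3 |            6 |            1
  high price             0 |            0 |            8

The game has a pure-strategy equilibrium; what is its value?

8

Row minima: 8, 1, 0 → Firm A's maximin is 8.
Column maxima: 8, 9, 10 → Firm B's minimax is 8.
They coincide at (low price, low price), so the value is 8.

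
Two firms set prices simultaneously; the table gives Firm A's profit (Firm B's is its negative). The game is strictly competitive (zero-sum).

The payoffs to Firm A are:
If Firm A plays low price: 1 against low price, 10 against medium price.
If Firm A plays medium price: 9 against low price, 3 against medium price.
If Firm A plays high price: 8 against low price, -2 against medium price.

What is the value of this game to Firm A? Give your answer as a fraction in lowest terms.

Row high price is strictly dominated by row medium price, so Firm A never plays it.
The remaining 2×2 game on (low price, medium price) × (low price, medium price) has no saddle point. Let Firm A play low price with probability p; indifference gives p + 9(1−p) = 10p + 3(1−p), so p = 2/5.
Similarly Firm B's optimal q on low price is 7/15, and the value is 1·(7/15) + (10)·(8/15) = 29/5.

29/5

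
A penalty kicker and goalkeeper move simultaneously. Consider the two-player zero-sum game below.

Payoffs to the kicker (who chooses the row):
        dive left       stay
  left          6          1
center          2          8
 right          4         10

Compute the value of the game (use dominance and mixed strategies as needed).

56/11

Row center is strictly dominated by row right, so the kicker never plays it.
The remaining 2×2 game on (left, right) × (dive left, stay) has no saddle point. Let the kicker play left with probability p; indifference gives 6p + 4(1−p) = p + 10(1−p), so p = 6/11.
Similarly the goalkeeper's optimal q on dive left is 9/11, and the value is 6·(9/11) + (1)·(2/11) = 56/11.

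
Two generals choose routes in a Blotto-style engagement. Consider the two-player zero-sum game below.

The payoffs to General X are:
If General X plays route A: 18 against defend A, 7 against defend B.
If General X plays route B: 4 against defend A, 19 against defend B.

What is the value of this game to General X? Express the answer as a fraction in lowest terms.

157/13

Row minima are 7 and 4, so General X's maximin is 7; column maxima are 18 and 19, so General Y's minimax is 18. These differ, so the equilibrium is in mixed strategies.
Let General X play route A with probability p. General Y is indifferent when 18p + 4(1−p) = 7p + 19(1−p), giving p = 15/26.
Let General Y play defend A with probability q. General X is indifferent when 18q + 7(1−q) = 4q + 19(1−q), giving q = 6/13.
The value is 18·(6/13) + (7)·(7/13) = 157/13.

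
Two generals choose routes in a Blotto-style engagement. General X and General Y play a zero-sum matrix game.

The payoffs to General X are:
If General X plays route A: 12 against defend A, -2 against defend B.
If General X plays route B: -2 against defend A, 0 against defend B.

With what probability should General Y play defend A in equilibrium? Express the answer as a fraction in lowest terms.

1/8

Row minima are -2 and -2, so General X's maximin is -2; column maxima are 12 and 0, so General Y's minimax is 0. These differ, so the equilibrium is in mixed strategies.
Let General Y play defend A with probability q. General X is indifferent when 12q − 2(1−q) = −2q, giving q = 1/8.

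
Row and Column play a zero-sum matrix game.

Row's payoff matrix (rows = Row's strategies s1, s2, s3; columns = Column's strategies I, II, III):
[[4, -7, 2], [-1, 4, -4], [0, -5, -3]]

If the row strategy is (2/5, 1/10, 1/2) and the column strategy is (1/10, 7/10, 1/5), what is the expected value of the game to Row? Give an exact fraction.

Against (1/10, 7/10, 1/5), each row's expected payoff is s1: -41/10; s2: 19/10; s3: -41/10.
Taking the (2/5, 1/10, 1/2)-weighted average: (2/5)·(-41/10) + (1/10)·(19/10) + (1/2)·(-41/10) = -7/2.

-7/2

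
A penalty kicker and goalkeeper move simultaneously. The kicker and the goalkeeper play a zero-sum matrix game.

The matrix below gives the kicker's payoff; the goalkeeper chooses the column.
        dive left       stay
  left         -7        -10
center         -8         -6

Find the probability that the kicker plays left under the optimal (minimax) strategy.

Row minima are -10 and -8, so the kicker's maximin is -8; column maxima are -7 and -6, so the goalkeeper's minimax is -7. These differ, so the equilibrium is in mixed strategies.
Let the kicker play left with probability p. The goalkeeper is indifferent when −7p − 8(1−p) = −10p − 6(1−p), giving p = 2/5.

2/5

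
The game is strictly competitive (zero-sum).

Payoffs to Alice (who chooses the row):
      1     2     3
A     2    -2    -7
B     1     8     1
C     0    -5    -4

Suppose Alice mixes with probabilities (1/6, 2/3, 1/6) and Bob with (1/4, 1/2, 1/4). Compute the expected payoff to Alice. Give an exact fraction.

Against (1/4, 1/2, 1/4), each row's expected payoff is A: -9/4; B: 9/2; C: -7/2.
Taking the (1/6, 2/3, 1/6)-weighted average: (1/6)·(-9/4) + (2/3)·(9/2) + (1/6)·(-7/2) = 49/24.

49/24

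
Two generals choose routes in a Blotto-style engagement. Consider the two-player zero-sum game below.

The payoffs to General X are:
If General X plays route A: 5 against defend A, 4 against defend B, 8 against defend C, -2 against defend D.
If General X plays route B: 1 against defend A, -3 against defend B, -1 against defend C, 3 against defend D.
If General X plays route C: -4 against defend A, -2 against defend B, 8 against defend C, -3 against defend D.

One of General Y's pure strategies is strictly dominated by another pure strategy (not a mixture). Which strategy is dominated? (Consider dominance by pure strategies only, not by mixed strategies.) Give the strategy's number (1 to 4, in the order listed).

General Y prefers columns that give General X less. Compare defend C with defend B: 4 < 8, -3 < -1, -2 < 8.
So defend B strictly dominates defend C for General Y; defend C is strictly dominated.

3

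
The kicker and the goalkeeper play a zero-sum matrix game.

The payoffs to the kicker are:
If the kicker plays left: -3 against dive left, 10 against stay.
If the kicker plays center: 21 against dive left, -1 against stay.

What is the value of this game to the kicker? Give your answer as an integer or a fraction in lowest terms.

Row minima are -3 and -1, so the kicker's maximin is -1; column maxima are 21 and 10, so the goalkeeper's minimax is 10. These differ, so the equilibrium is in mixed strategies.
Let the kicker play left with probability p. The goalkeeper is indifferent when −3p + 21(1−p) = 10p − (1−p), giving p = 22/35.
Let the goalkeeper play dive left with probability q. The kicker is indifferent when −3q + 10(1−q) = 21q − (1−q), giving q = 11/35.
The value is -3·(11/35) + (10)·(24/35) = 207/35.

207/35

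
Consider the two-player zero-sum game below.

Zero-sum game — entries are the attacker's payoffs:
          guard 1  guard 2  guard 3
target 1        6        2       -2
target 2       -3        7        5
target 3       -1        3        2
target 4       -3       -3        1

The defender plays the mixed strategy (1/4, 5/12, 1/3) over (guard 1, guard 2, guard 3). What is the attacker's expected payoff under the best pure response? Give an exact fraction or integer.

23/6

target 1: (6)·(1/4) + (2)·(5/12) + (-2)·(1/3) = 5/3.
target 2: (-3)·(1/4) + (7)·(5/12) + (5)·(1/3) = 23/6.
target 3: (-1)·(1/4) + (3)·(5/12) + (2)·(1/3) = 5/3.
target 4: (-3)·(1/4) + (-3)·(5/12) + (1)·(1/3) = -5/3.
The best pure response is target 2 with expected payoff 23/6.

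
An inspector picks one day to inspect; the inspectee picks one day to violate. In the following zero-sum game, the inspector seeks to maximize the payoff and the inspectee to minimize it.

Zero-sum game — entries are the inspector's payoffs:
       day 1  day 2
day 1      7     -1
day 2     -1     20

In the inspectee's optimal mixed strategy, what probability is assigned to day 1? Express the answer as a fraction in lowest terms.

21/29

Row minima are -1 and -1, so the inspector's maximin is -1; column maxima are 7 and 20, so the inspectee's minimax is 7. These differ, so the equilibrium is in mixed strategies.
Let the inspectee play day 1 with probability q. The inspector is indifferent when 7q − (1−q) = −q + 20(1−q), giving q = 21/29.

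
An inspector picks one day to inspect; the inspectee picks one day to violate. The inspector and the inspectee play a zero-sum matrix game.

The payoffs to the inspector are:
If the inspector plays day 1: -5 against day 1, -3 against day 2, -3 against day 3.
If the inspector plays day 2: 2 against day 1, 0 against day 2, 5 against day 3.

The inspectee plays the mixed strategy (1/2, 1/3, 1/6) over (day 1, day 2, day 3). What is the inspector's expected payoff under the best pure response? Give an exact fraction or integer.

day 1: (-5)·(1/2) + (-3)·(1/3) + (-3)·(1/6) = -4.
day 2: (2)·(1/2) + (0)·(1/3) + (5)·(1/6) = 11/6.
The best pure response is day 2 with expected payoff 11/6.

11/6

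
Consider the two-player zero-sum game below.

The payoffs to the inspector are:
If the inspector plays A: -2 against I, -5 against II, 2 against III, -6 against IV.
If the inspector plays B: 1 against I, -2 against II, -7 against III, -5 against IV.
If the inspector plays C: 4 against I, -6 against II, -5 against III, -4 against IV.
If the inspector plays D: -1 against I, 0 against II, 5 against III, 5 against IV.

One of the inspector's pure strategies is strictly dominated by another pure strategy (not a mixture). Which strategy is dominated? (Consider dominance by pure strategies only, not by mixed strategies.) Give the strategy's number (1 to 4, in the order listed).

Compare A with D: -1 > -2, 0 > -5, 5 > 2, 5 > -6.
So D strictly dominates A for the inspector; A is strictly dominated.

1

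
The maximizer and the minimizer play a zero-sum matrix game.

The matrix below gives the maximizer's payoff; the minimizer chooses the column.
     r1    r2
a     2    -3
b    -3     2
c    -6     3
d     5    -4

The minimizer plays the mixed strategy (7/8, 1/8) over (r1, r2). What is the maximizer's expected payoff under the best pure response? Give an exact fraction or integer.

31/8

a: (2)·(7/8) + (-3)·(1/8) = 11/8.
b: (-3)·(7/8) + (2)·(1/8) = -19/8.
c: (-6)·(7/8) + (3)·(1/8) = -39/8.
d: (5)·(7/8) + (-4)·(1/8) = 31/8.
The best pure response is d with expected payoff 31/8.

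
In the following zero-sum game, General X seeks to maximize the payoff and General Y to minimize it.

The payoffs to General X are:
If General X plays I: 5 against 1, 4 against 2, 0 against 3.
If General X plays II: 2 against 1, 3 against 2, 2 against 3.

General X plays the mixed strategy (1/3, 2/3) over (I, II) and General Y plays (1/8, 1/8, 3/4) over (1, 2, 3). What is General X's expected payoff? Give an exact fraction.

43/24

Against (1/8, 1/8, 3/4), each row's expected payoff is I: 9/8; II: 17/8.
Taking the (1/3, 2/3)-weighted average: (1/3)·(9/8) + (2/3)·(17/8) = 43/24.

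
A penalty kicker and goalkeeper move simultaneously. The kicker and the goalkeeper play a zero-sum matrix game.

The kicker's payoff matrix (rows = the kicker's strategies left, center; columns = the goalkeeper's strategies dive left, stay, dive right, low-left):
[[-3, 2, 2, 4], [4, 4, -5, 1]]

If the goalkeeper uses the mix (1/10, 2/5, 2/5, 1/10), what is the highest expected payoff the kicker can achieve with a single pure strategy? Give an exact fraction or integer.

left: (-3)·(1/10) + (2)·(2/5) + (2)·(2/5) + (4)·(1/10) = 17/10.
center: (4)·(1/10) + (4)·(2/5) + (-5)·(2/5) + (1)·(1/10) = 1/10.
The best pure response is left with expected payoff 17/10.

17/10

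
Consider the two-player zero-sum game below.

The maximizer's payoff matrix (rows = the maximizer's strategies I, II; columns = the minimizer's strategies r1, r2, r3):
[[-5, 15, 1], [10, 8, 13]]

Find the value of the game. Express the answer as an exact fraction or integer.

95/11

Column r3 is strictly dominated by r1 for the minimizer (it gives the maximizer more in every row).
The remaining 2×2 game on (I, II) × (r1, r2) has no saddle point. Let the maximizer play I with probability p; indifference gives −5p + 10(1−p) = 15p + 8(1−p), so p = 1/11.
Similarly the minimizer's optimal q on r1 is 7/22, and the value is -5·(7/22) + (15)·(15/22) = 95/11.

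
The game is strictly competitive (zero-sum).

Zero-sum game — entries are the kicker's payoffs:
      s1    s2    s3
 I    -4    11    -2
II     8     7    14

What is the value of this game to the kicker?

29/4

Column s3 is strictly dominated by s1 for the goalkeeper (it gives the kicker more in every row).
The remaining 2×2 game on (I, II) × (s1, s2) has no saddle point. Let the kicker play I with probability p; indifference gives −4p + 8(1−p) = 11p + 7(1−p), so p = 1/16.
Similarly the goalkeeper's optimal q on s1 is 1/4, and the value is -4·(1/4) + (11)·(3/4) = 29/4.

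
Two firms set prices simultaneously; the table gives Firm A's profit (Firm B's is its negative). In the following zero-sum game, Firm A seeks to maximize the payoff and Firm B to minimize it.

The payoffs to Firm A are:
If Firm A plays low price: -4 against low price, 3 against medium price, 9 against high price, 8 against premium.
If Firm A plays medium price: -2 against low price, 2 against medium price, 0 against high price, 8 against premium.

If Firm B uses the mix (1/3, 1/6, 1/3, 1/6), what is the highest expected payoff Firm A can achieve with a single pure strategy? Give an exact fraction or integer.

low price: (-4)·(1/3) + (3)·(1/6) + (9)·(1/3) + (8)·(1/6) = 7/2.
medium price: (-2)·(1/3) + (2)·(1/6) + (0)·(1/3) + (8)·(1/6) = 1.
The best pure response is low price with expected payoff 7/2.

7/2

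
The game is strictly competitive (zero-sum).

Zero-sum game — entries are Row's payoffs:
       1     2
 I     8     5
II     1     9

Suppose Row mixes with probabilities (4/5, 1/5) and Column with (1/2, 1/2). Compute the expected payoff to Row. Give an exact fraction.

31/5

Against (1/2, 1/2), each row's expected payoff is I: 13/2; II: 5.
Taking the (4/5, 1/5)-weighted average: (4/5)·(13/2) + (1/5)·(5) = 31/5.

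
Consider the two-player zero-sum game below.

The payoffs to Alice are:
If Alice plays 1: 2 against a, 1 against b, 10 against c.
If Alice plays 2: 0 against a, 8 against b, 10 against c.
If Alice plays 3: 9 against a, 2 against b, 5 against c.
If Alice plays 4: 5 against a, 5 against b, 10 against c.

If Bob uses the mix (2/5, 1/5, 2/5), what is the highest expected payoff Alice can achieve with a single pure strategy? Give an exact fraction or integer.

1: (2)·(2/5) + (1)·(1/5) + (10)·(2/5) = 5.
2: (0)·(2/5) + (8)·(1/5) + (10)·(2/5) = 28/5.
3: (9)·(2/5) + (2)·(1/5) + (5)·(2/5) = 6.
4: (5)·(2/5) + (5)·(1/5) + (10)·(2/5) = 7.
The best pure response is 4 with expected payoff 7.

7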